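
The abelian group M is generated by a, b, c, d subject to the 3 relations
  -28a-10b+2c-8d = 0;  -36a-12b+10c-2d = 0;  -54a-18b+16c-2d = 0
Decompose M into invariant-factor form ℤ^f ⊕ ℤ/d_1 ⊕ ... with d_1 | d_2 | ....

Answer: M ≅ ℤ^1 ⊕ ℤ/2 ⊕ ℤ/2 ⊕ ℤ/6

Derivation:
rank_ℚ(R)=3; free=4−3=1
SNF(R) diag = [2, 2, 6] → torsion [2, 2, 6]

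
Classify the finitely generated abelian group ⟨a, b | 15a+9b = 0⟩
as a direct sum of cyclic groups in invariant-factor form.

Answer: M ≅ ℤ^1 ⊕ ℤ/3

Derivation:
rank_ℚ(R)=1; free=2−1=1
SNF(R) diag = [3] → torsion [3]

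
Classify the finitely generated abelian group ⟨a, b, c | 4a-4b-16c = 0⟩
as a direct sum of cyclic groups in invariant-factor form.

rank_ℚ(R)=1; free=3−1=2
SNF(R) diag = [4] → torsion [4]

Answer: M ≅ ℤ^2 ⊕ ℤ/4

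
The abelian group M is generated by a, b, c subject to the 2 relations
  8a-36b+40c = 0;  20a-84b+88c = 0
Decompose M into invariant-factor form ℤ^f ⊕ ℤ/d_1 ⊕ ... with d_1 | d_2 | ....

rank_ℚ(R)=2; free=3−2=1
SNF(R) diag = [4, 12] → torsion [4, 12]

Answer: M ≅ ℤ^1 ⊕ ℤ/4 ⊕ ℤ/12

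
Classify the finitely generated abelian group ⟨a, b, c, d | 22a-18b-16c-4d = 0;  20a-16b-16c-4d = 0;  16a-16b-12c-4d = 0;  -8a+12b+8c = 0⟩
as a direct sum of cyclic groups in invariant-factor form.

rank_ℚ(R)=4; free=4−4=0
SNF(R) diag = [2, 4, 4, 12] → torsion [2, 4, 4, 12]

Answer: M ≅ ℤ/2 ⊕ ℤ/4 ⊕ ℤ/4 ⊕ ℤ/12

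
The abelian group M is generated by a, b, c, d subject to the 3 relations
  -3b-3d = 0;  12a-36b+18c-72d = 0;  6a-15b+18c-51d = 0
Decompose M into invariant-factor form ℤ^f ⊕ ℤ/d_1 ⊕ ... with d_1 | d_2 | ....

rank_ℚ(R)=3; free=4−3=1
SNF(R) diag = [3, 6, 18] → torsion [3, 6, 18]

Answer: M ≅ ℤ^1 ⊕ ℤ/3 ⊕ ℤ/6 ⊕ ℤ/18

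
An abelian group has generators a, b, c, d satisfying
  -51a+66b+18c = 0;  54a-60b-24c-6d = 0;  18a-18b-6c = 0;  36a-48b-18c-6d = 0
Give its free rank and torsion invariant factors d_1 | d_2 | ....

rank_ℚ(R)=4; free=4−4=0
SNF(R) diag = [3, 6, 6, 6] → torsion [3, 6, 6, 6]

Answer: M ≅ ℤ/3 ⊕ ℤ/6 ⊕ ℤ/6 ⊕ ℤ/6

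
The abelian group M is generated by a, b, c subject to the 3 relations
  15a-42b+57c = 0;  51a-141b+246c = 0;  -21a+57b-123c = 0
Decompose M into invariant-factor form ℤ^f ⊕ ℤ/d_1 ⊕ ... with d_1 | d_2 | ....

rank_ℚ(R)=3; free=3−3=0
SNF(R) diag = [3, 9, 9] → torsion [3, 9, 9]

Answer: M ≅ ℤ/3 ⊕ ℤ/9 ⊕ ℤ/9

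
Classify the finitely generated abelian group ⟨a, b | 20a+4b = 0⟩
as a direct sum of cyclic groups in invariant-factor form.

Answer: M ≅ ℤ^1 ⊕ ℤ/4

Derivation:
rank_ℚ(R)=1; free=2−1=1
SNF(R) diag = [4] → torsion [4]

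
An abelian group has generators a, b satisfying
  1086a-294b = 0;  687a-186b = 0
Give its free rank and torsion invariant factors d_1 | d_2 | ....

Answer: M ≅ ℤ/3 ⊕ ℤ/6

Derivation:
rank_ℚ(R)=2; free=2−2=0
SNF(R) diag = [3, 6] → torsion [3, 6]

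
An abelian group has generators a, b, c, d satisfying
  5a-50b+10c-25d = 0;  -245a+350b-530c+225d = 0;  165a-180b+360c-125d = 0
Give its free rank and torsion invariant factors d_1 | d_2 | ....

rank_ℚ(R)=3; free=4−3=1
SNF(R) diag = [5, 10, 20] → torsion [5, 10, 20]

Answer: M ≅ ℤ^1 ⊕ ℤ/5 ⊕ ℤ/10 ⊕ ℤ/20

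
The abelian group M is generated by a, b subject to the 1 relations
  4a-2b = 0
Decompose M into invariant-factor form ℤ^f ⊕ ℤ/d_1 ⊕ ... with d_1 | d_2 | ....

Answer: M ≅ ℤ^1 ⊕ ℤ/2

Derivation:
rank_ℚ(R)=1; free=2−1=1
SNF(R) diag = [2] → torsion [2]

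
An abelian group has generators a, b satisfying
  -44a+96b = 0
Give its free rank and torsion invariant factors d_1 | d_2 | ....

rank_ℚ(R)=1; free=2−1=1
SNF(R) diag = [4] → torsion [4]

Answer: M ≅ ℤ^1 ⊕ ℤ/4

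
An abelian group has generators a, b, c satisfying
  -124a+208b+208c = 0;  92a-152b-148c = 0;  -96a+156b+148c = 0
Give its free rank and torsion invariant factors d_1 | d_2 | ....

rank_ℚ(R)=3; free=3−3=0
SNF(R) diag = [4, 4, 12] → torsion [4, 4, 12]

Answer: M ≅ ℤ/4 ⊕ ℤ/4 ⊕ ℤ/12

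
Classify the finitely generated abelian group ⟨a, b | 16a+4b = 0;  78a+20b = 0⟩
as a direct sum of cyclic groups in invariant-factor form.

rank_ℚ(R)=2; free=2−2=0
SNF(R) diag = [2, 4] → torsion [2, 4]

Answer: M ≅ ℤ/2 ⊕ ℤ/4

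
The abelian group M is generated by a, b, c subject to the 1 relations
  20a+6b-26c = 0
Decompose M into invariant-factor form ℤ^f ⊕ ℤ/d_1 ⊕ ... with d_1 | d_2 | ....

Answer: M ≅ ℤ^2 ⊕ ℤ/2

Derivation:
rank_ℚ(R)=1; free=3−1=2
SNF(R) diag = [2] → torsion [2]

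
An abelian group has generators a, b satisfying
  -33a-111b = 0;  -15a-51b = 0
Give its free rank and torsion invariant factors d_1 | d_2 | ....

rank_ℚ(R)=2; free=2−2=0
SNF(R) diag = [3, 6] → torsion [3, 6]

Answer: M ≅ ℤ/3 ⊕ ℤ/6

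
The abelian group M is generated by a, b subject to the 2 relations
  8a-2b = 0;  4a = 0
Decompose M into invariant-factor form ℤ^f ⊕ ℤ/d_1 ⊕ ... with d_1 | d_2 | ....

Answer: M ≅ ℤ/2 ⊕ ℤ/4

Derivation:
rank_ℚ(R)=2; free=2−2=0
SNF(R) diag = [2, 4] → torsion [2, 4]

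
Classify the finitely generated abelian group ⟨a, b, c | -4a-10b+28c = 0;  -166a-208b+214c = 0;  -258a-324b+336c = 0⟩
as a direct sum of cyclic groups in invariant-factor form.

rank_ℚ(R)=3; free=3−3=0
SNF(R) diag = [2, 6, 6] → torsion [2, 6, 6]

Answer: M ≅ ℤ/2 ⊕ ℤ/6 ⊕ ℤ/6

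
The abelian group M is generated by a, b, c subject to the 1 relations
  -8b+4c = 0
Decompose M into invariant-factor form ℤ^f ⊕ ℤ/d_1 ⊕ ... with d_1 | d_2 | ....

rank_ℚ(R)=1; free=3−1=2
SNF(R) diag = [4] → torsion [4]

Answer: M ≅ ℤ^2 ⊕ ℤ/4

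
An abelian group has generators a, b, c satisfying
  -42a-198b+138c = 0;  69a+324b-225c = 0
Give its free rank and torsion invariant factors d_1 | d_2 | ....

rank_ℚ(R)=2; free=3−2=1
SNF(R) diag = [3, 6] → torsion [3, 6]

Answer: M ≅ ℤ^1 ⊕ ℤ/3 ⊕ ℤ/6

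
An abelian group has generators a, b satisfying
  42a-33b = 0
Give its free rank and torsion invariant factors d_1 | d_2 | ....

rank_ℚ(R)=1; free=2−1=1
SNF(R) diag = [3] → torsion [3]

Answer: M ≅ ℤ^1 ⊕ ℤ/3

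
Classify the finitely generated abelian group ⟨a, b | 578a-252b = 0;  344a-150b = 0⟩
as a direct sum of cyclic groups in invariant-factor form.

rank_ℚ(R)=2; free=2−2=0
SNF(R) diag = [2, 6] → torsion [2, 6]

Answer: M ≅ ℤ/2 ⊕ ℤ/6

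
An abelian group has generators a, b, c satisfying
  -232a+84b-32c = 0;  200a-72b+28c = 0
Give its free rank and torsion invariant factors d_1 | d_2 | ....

rank_ℚ(R)=2; free=3−2=1
SNF(R) diag = [4, 12] → torsion [4, 12]

Answer: M ≅ ℤ^1 ⊕ ℤ/4 ⊕ ℤ/12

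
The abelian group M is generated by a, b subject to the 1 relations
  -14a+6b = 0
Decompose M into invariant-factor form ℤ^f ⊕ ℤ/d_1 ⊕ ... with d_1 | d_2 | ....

rank_ℚ(R)=1; free=2−1=1
SNF(R) diag = [2] → torsion [2]

Answer: M ≅ ℤ^1 ⊕ ℤ/2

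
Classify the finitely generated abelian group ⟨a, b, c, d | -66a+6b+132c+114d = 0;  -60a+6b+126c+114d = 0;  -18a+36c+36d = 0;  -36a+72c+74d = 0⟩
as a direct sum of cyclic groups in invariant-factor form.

rank_ℚ(R)=4; free=4−4=0
SNF(R) diag = [2, 6, 6, 18] → torsion [2, 6, 6, 18]

Answer: M ≅ ℤ/2 ⊕ ℤ/6 ⊕ ℤ/6 ⊕ ℤ/18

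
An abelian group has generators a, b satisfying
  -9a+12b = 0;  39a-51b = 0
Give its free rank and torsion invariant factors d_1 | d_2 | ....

Answer: M ≅ ℤ/3 ⊕ ℤ/3

Derivation:
rank_ℚ(R)=2; free=2−2=0
SNF(R) diag = [3, 3] → torsion [3, 3]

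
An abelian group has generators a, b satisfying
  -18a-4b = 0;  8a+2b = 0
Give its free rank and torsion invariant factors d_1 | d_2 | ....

rank_ℚ(R)=2; free=2−2=0
SNF(R) diag = [2, 2] → torsion [2, 2]

Answer: M ≅ ℤ/2 ⊕ ℤ/2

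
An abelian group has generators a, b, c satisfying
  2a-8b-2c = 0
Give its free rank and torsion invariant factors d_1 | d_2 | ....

rank_ℚ(R)=1; free=3−1=2
SNF(R) diag = [2] → torsion [2]

Answer: M ≅ ℤ^2 ⊕ ℤ/2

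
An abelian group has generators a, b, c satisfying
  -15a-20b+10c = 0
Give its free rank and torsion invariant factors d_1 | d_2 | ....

Answer: M ≅ ℤ^2 ⊕ ℤ/5

Derivation:
rank_ℚ(R)=1; free=3−1=2
SNF(R) diag = [5] → torsion [5]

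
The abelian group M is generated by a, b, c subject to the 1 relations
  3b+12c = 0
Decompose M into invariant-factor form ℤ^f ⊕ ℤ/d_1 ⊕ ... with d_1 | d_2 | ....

rank_ℚ(R)=1; free=3−1=2
SNF(R) diag = [3] → torsion [3]

Answer: M ≅ ℤ^2 ⊕ ℤ/3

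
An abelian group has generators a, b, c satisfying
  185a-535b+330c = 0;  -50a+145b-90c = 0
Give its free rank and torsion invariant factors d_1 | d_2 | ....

Answer: M ≅ ℤ^1 ⊕ ℤ/5 ⊕ ℤ/15

Derivation:
rank_ℚ(R)=2; free=3−2=1
SNF(R) diag = [5, 15] → torsion [5, 15]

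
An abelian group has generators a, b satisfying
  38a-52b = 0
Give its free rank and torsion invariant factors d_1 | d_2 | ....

rank_ℚ(R)=1; free=2−1=1
SNF(R) diag = [2] → torsion [2]

Answer: M ≅ ℤ^1 ⊕ ℤ/2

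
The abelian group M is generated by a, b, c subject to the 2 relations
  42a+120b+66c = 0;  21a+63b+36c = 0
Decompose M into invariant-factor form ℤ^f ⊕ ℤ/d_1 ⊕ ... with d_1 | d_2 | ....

rank_ℚ(R)=2; free=3−2=1
SNF(R) diag = [3, 6] → torsion [3, 6]

Answer: M ≅ ℤ^1 ⊕ ℤ/3 ⊕ ℤ/6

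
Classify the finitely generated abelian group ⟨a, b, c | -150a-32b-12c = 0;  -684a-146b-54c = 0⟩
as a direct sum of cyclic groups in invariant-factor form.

Answer: M ≅ ℤ^1 ⊕ ℤ/2 ⊕ ℤ/6

Derivation:
rank_ℚ(R)=2; free=3−2=1
SNF(R) diag = [2, 6] → torsion [2, 6]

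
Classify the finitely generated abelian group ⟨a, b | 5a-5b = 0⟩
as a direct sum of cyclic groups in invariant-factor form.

rank_ℚ(R)=1; free=2−1=1
SNF(R) diag = [5] → torsion [5]

Answer: M ≅ ℤ^1 ⊕ ℤ/5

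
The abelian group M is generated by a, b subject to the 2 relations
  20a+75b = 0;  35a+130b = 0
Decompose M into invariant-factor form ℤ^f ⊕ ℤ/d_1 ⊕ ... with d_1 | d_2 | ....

Answer: M ≅ ℤ/5 ⊕ ℤ/5

Derivation:
rank_ℚ(R)=2; free=2−2=0
SNF(R) diag = [5, 5] → torsion [5, 5]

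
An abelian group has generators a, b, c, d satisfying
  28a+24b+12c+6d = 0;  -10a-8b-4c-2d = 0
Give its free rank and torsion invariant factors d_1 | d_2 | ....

Answer: M ≅ ℤ^2 ⊕ ℤ/2 ⊕ ℤ/2

Derivation:
rank_ℚ(R)=2; free=4−2=2
SNF(R) diag = [2, 2] → torsion [2, 2]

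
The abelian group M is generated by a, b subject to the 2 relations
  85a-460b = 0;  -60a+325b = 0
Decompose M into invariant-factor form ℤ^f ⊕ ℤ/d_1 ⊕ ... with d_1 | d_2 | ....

rank_ℚ(R)=2; free=2−2=0
SNF(R) diag = [5, 5] → torsion [5, 5]

Answer: M ≅ ℤ/5 ⊕ ℤ/5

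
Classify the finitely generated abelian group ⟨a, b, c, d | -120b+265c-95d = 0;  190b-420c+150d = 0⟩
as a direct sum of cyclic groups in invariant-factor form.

rank_ℚ(R)=2; free=4−2=2
SNF(R) diag = [5, 10] → torsion [5, 10]

Answer: M ≅ ℤ^2 ⊕ ℤ/5 ⊕ ℤ/10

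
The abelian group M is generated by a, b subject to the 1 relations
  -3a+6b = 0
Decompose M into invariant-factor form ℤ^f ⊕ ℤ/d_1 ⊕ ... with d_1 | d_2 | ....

rank_ℚ(R)=1; free=2−1=1
SNF(R) diag = [3] → torsion [3]

Answer: M ≅ ℤ^1 ⊕ ℤ/3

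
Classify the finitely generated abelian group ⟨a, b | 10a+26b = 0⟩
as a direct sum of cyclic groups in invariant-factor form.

rank_ℚ(R)=1; free=2−1=1
SNF(R) diag = [2] → torsion [2]

Answer: M ≅ ℤ^1 ⊕ ℤ/2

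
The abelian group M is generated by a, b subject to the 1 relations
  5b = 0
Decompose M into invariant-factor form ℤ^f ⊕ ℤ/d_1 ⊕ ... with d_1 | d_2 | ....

Answer: M ≅ ℤ^1 ⊕ ℤ/5

Derivation:
rank_ℚ(R)=1; free=2−1=1
SNF(R) diag = [5] → torsion [5]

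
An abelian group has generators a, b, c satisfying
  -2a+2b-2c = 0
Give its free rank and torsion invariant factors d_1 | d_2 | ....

Answer: M ≅ ℤ^2 ⊕ ℤ/2

Derivation:
rank_ℚ(R)=1; free=3−1=2
SNF(R) diag = [2] → torsion [2]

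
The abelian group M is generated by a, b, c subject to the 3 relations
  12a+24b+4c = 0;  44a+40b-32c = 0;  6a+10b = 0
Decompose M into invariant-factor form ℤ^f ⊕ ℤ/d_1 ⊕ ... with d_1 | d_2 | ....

Answer: M ≅ ℤ/2 ⊕ ℤ/4 ⊕ ℤ/4

Derivation:
rank_ℚ(R)=3; free=3−3=0
SNF(R) diag = [2, 4, 4] → torsion [2, 4, 4]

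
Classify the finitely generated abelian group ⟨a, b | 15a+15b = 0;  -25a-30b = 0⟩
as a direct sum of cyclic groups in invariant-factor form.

rank_ℚ(R)=2; free=2−2=0
SNF(R) diag = [5, 15] → torsion [5, 15]

Answer: M ≅ ℤ/5 ⊕ ℤ/15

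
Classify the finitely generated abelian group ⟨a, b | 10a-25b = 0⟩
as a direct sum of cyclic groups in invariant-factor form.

rank_ℚ(R)=1; free=2−1=1
SNF(R) diag = [5] → torsion [5]

Answer: M ≅ ℤ^1 ⊕ ℤ/5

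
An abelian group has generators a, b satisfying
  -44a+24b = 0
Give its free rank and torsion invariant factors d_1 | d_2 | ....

rank_ℚ(R)=1; free=2−1=1
SNF(R) diag = [4] → torsion [4]

Answer: M ≅ ℤ^1 ⊕ ℤ/4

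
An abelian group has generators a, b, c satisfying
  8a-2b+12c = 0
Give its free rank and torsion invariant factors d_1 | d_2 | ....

Answer: M ≅ ℤ^2 ⊕ ℤ/2

Derivation:
rank_ℚ(R)=1; free=3−1=2
SNF(R) diag = [2] → torsion [2]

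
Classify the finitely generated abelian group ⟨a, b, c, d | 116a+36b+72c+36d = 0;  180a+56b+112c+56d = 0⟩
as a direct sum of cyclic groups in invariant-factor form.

rank_ℚ(R)=2; free=4−2=2
SNF(R) diag = [4, 4] → torsion [4, 4]

Answer: M ≅ ℤ^2 ⊕ ℤ/4 ⊕ ℤ/4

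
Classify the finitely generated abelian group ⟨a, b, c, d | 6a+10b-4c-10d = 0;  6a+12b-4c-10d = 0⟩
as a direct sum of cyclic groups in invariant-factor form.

rank_ℚ(R)=2; free=4−2=2
SNF(R) diag = [2, 2] → torsion [2, 2]

Answer: M ≅ ℤ^2 ⊕ ℤ/2 ⊕ ℤ/2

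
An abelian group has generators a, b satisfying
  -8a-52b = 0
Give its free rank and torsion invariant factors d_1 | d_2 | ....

Answer: M ≅ ℤ^1 ⊕ ℤ/4

Derivation:
rank_ℚ(R)=1; free=2−1=1
SNF(R) diag = [4] → torsion [4]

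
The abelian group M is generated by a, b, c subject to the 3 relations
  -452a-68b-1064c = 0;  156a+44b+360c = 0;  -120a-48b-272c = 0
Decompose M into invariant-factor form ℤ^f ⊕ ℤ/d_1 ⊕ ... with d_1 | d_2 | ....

Answer: M ≅ ℤ/4 ⊕ ℤ/8 ⊕ ℤ/16

Derivation:
rank_ℚ(R)=3; free=3−3=0
SNF(R) diag = [4, 8, 16] → torsion [4, 8, 16]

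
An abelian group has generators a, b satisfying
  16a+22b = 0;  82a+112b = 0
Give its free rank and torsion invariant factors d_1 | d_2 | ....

rank_ℚ(R)=2; free=2−2=0
SNF(R) diag = [2, 6] → torsion [2, 6]

Answer: M ≅ ℤ/2 ⊕ ℤ/6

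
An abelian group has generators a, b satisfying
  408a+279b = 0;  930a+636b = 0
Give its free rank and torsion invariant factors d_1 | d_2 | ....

rank_ℚ(R)=2; free=2−2=0
SNF(R) diag = [3, 6] → torsion [3, 6]

Answer: M ≅ ℤ/3 ⊕ ℤ/6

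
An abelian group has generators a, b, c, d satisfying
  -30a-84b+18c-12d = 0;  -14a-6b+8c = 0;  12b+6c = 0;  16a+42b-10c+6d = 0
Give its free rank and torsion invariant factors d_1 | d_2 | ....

rank_ℚ(R)=4; free=4−4=0
SNF(R) diag = [2, 6, 6, 6] → torsion [2, 6, 6, 6]

Answer: M ≅ ℤ/2 ⊕ ℤ/6 ⊕ ℤ/6 ⊕ ℤ/6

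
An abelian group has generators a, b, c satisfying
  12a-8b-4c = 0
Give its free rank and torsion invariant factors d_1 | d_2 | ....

rank_ℚ(R)=1; free=3−1=2
SNF(R) diag = [4] → torsion [4]

Answer: M ≅ ℤ^2 ⊕ ℤ/4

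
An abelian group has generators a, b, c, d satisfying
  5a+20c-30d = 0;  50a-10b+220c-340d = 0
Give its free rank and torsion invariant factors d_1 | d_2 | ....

Answer: M ≅ ℤ^2 ⊕ ℤ/5 ⊕ ℤ/10

Derivation:
rank_ℚ(R)=2; free=4−2=2
SNF(R) diag = [5, 10] → torsion [5, 10]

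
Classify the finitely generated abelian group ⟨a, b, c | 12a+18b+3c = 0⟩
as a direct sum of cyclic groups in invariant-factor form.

Answer: M ≅ ℤ^2 ⊕ ℤ/3

Derivation:
rank_ℚ(R)=1; free=3−1=2
SNF(R) diag = [3] → torsion [3]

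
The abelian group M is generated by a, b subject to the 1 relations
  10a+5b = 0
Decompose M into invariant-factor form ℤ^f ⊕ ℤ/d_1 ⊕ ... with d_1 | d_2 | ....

rank_ℚ(R)=1; free=2−1=1
SNF(R) diag = [5] → torsion [5]

Answer: M ≅ ℤ^1 ⊕ ℤ/5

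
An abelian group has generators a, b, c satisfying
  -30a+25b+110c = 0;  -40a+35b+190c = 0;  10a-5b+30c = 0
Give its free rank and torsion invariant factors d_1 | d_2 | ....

Answer: M ≅ ℤ/5 ⊕ ℤ/10 ⊕ ℤ/20

Derivation:
rank_ℚ(R)=3; free=3−3=0
SNF(R) diag = [5, 10, 20] → torsion [5, 10, 20]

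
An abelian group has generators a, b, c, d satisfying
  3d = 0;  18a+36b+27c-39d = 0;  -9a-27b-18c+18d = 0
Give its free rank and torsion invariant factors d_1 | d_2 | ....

Answer: M ≅ ℤ^1 ⊕ ℤ/3 ⊕ ℤ/9 ⊕ ℤ/9

Derivation:
rank_ℚ(R)=3; free=4−3=1
SNF(R) diag = [3, 9, 9] → torsion [3, 9, 9]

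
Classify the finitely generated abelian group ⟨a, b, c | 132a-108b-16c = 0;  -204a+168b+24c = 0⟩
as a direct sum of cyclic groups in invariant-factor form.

rank_ℚ(R)=2; free=3−2=1
SNF(R) diag = [4, 12] → torsion [4, 12]

Answer: M ≅ ℤ^1 ⊕ ℤ/4 ⊕ ℤ/12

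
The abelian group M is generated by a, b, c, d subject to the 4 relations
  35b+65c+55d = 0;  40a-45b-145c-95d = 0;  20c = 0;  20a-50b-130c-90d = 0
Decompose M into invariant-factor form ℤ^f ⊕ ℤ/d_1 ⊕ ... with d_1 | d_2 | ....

Answer: M ≅ ℤ/5 ⊕ ℤ/10 ⊕ ℤ/20 ⊕ ℤ/20

Derivation:
rank_ℚ(R)=4; free=4−4=0
SNF(R) diag = [5, 10, 20, 20] → torsion [5, 10, 20, 20]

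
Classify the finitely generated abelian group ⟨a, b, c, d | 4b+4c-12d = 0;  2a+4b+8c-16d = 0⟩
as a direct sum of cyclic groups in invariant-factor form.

rank_ℚ(R)=2; free=4−2=2
SNF(R) diag = [2, 4] → torsion [2, 4]

Answer: M ≅ ℤ^2 ⊕ ℤ/2 ⊕ ℤ/4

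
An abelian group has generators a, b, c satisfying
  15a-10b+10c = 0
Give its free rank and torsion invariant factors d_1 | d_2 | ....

Answer: M ≅ ℤ^2 ⊕ ℤ/5

Derivation:
rank_ℚ(R)=1; free=3−1=2
SNF(R) diag = [5] → torsion [5]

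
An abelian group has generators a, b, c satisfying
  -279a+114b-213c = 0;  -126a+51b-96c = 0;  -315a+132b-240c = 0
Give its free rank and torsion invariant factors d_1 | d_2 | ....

rank_ℚ(R)=3; free=3−3=0
SNF(R) diag = [3, 9, 9] → torsion [3, 9, 9]

Answer: M ≅ ℤ/3 ⊕ ℤ/9 ⊕ ℤ/9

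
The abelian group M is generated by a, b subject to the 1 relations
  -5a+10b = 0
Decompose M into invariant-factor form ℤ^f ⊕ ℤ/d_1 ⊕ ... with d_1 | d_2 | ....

rank_ℚ(R)=1; free=2−1=1
SNF(R) diag = [5] → torsion [5]

Answer: M ≅ ℤ^1 ⊕ ℤ/5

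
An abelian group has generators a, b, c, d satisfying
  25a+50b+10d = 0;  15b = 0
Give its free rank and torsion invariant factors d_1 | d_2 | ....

Answer: M ≅ ℤ^2 ⊕ ℤ/5 ⊕ ℤ/15

Derivation:
rank_ℚ(R)=2; free=4−2=2
SNF(R) diag = [5, 15] → torsion [5, 15]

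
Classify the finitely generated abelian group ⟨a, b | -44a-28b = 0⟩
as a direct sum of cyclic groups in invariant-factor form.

Answer: M ≅ ℤ^1 ⊕ ℤ/4

Derivation:
rank_ℚ(R)=1; free=2−1=1
SNF(R) diag = [4] → torsion [4]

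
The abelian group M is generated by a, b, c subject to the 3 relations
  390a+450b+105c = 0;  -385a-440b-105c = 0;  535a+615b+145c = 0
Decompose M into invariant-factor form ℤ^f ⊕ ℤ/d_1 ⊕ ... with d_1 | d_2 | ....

rank_ℚ(R)=3; free=3−3=0
SNF(R) diag = [5, 5, 15] → torsion [5, 5, 15]

Answer: M ≅ ℤ/5 ⊕ ℤ/5 ⊕ ℤ/15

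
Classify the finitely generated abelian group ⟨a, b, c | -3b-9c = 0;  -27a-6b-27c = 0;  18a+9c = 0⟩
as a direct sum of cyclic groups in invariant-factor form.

Answer: M ≅ ℤ/3 ⊕ ℤ/9 ⊕ ℤ/9

Derivation:
rank_ℚ(R)=3; free=3−3=0
SNF(R) diag = [3, 9, 9] → torsion [3, 9, 9]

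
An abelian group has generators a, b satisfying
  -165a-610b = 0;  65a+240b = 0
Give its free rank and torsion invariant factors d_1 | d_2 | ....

Answer: M ≅ ℤ/5 ⊕ ℤ/10

Derivation:
rank_ℚ(R)=2; free=2−2=0
SNF(R) diag = [5, 10] → torsion [5, 10]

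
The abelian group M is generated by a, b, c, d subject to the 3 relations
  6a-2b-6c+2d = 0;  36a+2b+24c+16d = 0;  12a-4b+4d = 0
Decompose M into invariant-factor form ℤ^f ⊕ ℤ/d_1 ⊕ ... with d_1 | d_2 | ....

rank_ℚ(R)=3; free=4−3=1
SNF(R) diag = [2, 6, 12] → torsion [2, 6, 12]

Answer: M ≅ ℤ^1 ⊕ ℤ/2 ⊕ ℤ/6 ⊕ ℤ/12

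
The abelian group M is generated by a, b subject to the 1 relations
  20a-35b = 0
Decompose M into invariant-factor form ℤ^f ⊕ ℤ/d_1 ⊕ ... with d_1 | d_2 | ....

rank_ℚ(R)=1; free=2−1=1
SNF(R) diag = [5] → torsion [5]

Answer: M ≅ ℤ^1 ⊕ ℤ/5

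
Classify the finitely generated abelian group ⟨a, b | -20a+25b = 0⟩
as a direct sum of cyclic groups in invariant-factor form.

Answer: M ≅ ℤ^1 ⊕ ℤ/5

Derivation:
rank_ℚ(R)=1; free=2−1=1
SNF(R) diag = [5] → torsion [5]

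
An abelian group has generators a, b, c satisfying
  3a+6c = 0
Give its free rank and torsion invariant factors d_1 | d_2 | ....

rank_ℚ(R)=1; free=3−1=2
SNF(R) diag = [3] → torsion [3]

Answer: M ≅ ℤ^2 ⊕ ℤ/3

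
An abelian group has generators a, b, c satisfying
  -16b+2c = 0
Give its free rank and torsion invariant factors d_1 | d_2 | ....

rank_ℚ(R)=1; free=3−1=2
SNF(R) diag = [2] → torsion [2]

Answer: M ≅ ℤ^2 ⊕ ℤ/2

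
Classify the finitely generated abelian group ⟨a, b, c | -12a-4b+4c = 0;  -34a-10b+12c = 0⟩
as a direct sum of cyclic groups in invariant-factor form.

Answer: M ≅ ℤ^1 ⊕ ℤ/2 ⊕ ℤ/4

Derivation:
rank_ℚ(R)=2; free=3−2=1
SNF(R) diag = [2, 4] → torsion [2, 4]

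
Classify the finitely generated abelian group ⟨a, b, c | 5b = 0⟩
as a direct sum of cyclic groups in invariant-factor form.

rank_ℚ(R)=1; free=3−1=2
SNF(R) diag = [5] → torsion [5]

Answer: M ≅ ℤ^2 ⊕ ℤ/5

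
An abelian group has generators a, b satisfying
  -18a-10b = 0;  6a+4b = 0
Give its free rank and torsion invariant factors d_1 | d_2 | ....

Answer: M ≅ ℤ/2 ⊕ ℤ/6

Derivation:
rank_ℚ(R)=2; free=2−2=0
SNF(R) diag = [2, 6] → torsion [2, 6]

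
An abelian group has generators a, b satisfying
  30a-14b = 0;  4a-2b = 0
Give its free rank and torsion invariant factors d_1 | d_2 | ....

rank_ℚ(R)=2; free=2−2=0
SNF(R) diag = [2, 2] → torsion [2, 2]

Answer: M ≅ ℤ/2 ⊕ ℤ/2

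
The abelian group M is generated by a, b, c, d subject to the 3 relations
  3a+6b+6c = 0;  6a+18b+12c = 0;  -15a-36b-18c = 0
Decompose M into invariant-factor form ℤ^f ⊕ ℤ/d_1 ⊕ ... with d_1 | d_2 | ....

rank_ℚ(R)=3; free=4−3=1
SNF(R) diag = [3, 6, 12] → torsion [3, 6, 12]

Answer: M ≅ ℤ^1 ⊕ ℤ/3 ⊕ ℤ/6 ⊕ ℤ/12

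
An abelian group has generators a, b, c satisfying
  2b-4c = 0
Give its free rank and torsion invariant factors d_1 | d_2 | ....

rank_ℚ(R)=1; free=3−1=2
SNF(R) diag = [2] → torsion [2]

Answer: M ≅ ℤ^2 ⊕ ℤ/2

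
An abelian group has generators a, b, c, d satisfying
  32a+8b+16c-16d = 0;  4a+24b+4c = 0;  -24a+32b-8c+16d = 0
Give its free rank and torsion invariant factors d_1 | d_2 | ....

Answer: M ≅ ℤ^1 ⊕ ℤ/4 ⊕ ℤ/8 ⊕ ℤ/16

Derivation:
rank_ℚ(R)=3; free=4−3=1
SNF(R) diag = [4, 8, 16] → torsion [4, 8, 16]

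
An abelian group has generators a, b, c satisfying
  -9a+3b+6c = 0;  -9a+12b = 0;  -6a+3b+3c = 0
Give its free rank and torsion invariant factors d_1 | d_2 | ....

rank_ℚ(R)=3; free=3−3=0
SNF(R) diag = [3, 3, 3] → torsion [3, 3, 3]

Answer: M ≅ ℤ/3 ⊕ ℤ/3 ⊕ ℤ/3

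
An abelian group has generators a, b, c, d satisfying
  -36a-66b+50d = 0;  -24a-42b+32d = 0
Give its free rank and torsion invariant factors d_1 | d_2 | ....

Answer: M ≅ ℤ^2 ⊕ ℤ/2 ⊕ ℤ/6

Derivation:
rank_ℚ(R)=2; free=4−2=2
SNF(R) diag = [2, 6] → torsion [2, 6]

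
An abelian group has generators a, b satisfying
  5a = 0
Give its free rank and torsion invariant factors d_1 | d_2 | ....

Answer: M ≅ ℤ^1 ⊕ ℤ/5

Derivation:
rank_ℚ(R)=1; free=2−1=1
SNF(R) diag = [5] → torsion [5]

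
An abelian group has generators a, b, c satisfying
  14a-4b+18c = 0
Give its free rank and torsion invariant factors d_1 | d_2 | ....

Answer: M ≅ ℤ^2 ⊕ ℤ/2

Derivation:
rank_ℚ(R)=1; free=3−1=2
SNF(R) diag = [2] → torsion [2]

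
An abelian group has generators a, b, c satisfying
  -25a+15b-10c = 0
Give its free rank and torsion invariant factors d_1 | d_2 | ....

rank_ℚ(R)=1; free=3−1=2
SNF(R) diag = [5] → torsion [5]

Answer: M ≅ ℤ^2 ⊕ ℤ/5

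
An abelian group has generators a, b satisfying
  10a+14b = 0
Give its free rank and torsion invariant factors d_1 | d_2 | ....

rank_ℚ(R)=1; free=2−1=1
SNF(R) diag = [2] → torsion [2]

Answer: M ≅ ℤ^1 ⊕ ℤ/2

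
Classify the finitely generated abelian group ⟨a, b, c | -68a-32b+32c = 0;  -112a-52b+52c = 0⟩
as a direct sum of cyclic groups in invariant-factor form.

rank_ℚ(R)=2; free=3−2=1
SNF(R) diag = [4, 12] → torsion [4, 12]

Answer: M ≅ ℤ^1 ⊕ ℤ/4 ⊕ ℤ/12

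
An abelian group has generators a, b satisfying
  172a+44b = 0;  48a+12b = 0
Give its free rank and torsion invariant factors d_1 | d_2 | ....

Answer: M ≅ ℤ/4 ⊕ ℤ/12

Derivation:
rank_ℚ(R)=2; free=2−2=0
SNF(R) diag = [4, 12] → torsion [4, 12]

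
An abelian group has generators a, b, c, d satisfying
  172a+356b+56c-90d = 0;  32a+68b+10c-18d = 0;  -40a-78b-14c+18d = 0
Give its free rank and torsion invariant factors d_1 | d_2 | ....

Answer: M ≅ ℤ^1 ⊕ ℤ/2 ⊕ ℤ/2 ⊕ ℤ/6

Derivation:
rank_ℚ(R)=3; free=4−3=1
SNF(R) diag = [2, 2, 6] → torsion [2, 2, 6]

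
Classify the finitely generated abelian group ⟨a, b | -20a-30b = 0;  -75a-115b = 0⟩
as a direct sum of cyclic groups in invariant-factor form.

rank_ℚ(R)=2; free=2−2=0
SNF(R) diag = [5, 10] → torsion [5, 10]

Answer: M ≅ ℤ/5 ⊕ ℤ/10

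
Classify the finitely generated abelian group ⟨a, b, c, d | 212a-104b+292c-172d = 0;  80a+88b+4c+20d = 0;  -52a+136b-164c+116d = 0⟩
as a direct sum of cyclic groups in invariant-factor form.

Answer: M ≅ ℤ^1 ⊕ ℤ/4 ⊕ ℤ/12 ⊕ ℤ/24

Derivation:
rank_ℚ(R)=3; free=4−3=1
SNF(R) diag = [4, 12, 24] → torsion [4, 12, 24]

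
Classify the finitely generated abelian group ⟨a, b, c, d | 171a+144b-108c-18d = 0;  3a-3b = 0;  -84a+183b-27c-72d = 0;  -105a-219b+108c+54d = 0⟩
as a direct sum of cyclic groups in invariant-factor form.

rank_ℚ(R)=4; free=4−4=0
SNF(R) diag = [3, 9, 27, 54] → torsion [3, 9, 27, 54]

Answer: M ≅ ℤ/3 ⊕ ℤ/9 ⊕ ℤ/27 ⊕ ℤ/54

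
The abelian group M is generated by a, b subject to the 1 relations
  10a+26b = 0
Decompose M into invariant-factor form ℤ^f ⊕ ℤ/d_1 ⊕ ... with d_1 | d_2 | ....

rank_ℚ(R)=1; free=2−1=1
SNF(R) diag = [2] → torsion [2]

Answer: M ≅ ℤ^1 ⊕ ℤ/2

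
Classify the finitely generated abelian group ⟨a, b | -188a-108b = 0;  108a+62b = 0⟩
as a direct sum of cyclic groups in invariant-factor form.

Answer: M ≅ ℤ/2 ⊕ ℤ/4

Derivation:
rank_ℚ(R)=2; free=2−2=0
SNF(R) diag = [2, 4] → torsion [2, 4]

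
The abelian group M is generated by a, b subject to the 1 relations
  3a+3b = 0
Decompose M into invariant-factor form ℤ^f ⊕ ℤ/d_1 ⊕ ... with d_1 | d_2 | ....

rank_ℚ(R)=1; free=2−1=1
SNF(R) diag = [3] → torsion [3]

Answer: M ≅ ℤ^1 ⊕ ℤ/3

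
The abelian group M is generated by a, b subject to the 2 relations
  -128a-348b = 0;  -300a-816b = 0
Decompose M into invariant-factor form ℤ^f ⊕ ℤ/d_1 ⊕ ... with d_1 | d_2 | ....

Answer: M ≅ ℤ/4 ⊕ ℤ/12

Derivation:
rank_ℚ(R)=2; free=2−2=0
SNF(R) diag = [4, 12] → torsion [4, 12]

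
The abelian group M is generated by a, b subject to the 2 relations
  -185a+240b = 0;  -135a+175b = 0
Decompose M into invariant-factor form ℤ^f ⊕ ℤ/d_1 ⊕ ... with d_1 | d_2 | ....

rank_ℚ(R)=2; free=2−2=0
SNF(R) diag = [5, 5] → torsion [5, 5]

Answer: M ≅ ℤ/5 ⊕ ℤ/5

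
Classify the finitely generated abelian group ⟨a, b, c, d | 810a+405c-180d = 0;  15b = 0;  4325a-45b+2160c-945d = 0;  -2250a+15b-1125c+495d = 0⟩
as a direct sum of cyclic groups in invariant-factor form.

Answer: M ≅ ℤ/5 ⊕ ℤ/15 ⊕ ℤ/45 ⊕ ℤ/45

Derivation:
rank_ℚ(R)=4; free=4−4=0
SNF(R) diag = [5, 15, 45, 45] → torsion [5, 15, 45, 45]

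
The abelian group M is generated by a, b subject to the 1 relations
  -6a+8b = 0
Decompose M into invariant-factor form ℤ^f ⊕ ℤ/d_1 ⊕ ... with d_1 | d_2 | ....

Answer: M ≅ ℤ^1 ⊕ ℤ/2

Derivation:
rank_ℚ(R)=1; free=2−1=1
SNF(R) diag = [2] → torsion [2]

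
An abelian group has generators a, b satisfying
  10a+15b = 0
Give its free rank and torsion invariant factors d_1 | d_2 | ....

Answer: M ≅ ℤ^1 ⊕ ℤ/5

Derivation:
rank_ℚ(R)=1; free=2−1=1
SNF(R) diag = [5] → torsion [5]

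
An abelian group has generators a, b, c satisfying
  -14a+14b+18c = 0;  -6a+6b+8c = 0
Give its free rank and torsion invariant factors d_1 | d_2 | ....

Answer: M ≅ ℤ^1 ⊕ ℤ/2 ⊕ ℤ/2

Derivation:
rank_ℚ(R)=2; free=3−2=1
SNF(R) diag = [2, 2] → torsion [2, 2]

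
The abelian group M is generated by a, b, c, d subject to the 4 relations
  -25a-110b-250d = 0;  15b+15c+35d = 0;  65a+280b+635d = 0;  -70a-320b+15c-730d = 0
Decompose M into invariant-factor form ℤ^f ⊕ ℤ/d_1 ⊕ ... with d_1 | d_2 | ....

Answer: M ≅ ℤ/5 ⊕ ℤ/5 ⊕ ℤ/15 ⊕ ℤ/15

Derivation:
rank_ℚ(R)=4; free=4−4=0
SNF(R) diag = [5, 5, 15, 15] → torsion [5, 5, 15, 15]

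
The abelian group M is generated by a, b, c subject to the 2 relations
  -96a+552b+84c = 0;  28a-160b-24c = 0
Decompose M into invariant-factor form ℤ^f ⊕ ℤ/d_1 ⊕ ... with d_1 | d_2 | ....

Answer: M ≅ ℤ^1 ⊕ ℤ/4 ⊕ ℤ/12

Derivation:
rank_ℚ(R)=2; free=3−2=1
SNF(R) diag = [4, 12] → torsion [4, 12]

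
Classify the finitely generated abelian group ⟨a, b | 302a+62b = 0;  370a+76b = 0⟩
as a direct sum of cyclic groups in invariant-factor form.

Answer: M ≅ ℤ/2 ⊕ ℤ/6

Derivation:
rank_ℚ(R)=2; free=2−2=0
SNF(R) diag = [2, 6] → torsion [2, 6]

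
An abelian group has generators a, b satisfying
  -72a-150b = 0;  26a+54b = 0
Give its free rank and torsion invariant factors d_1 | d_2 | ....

rank_ℚ(R)=2; free=2−2=0
SNF(R) diag = [2, 6] → torsion [2, 6]

Answer: M ≅ ℤ/2 ⊕ ℤ/6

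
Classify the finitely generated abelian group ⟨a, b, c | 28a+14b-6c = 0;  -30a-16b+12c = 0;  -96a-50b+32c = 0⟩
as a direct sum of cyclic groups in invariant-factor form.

Answer: M ≅ ℤ/2 ⊕ ℤ/2 ⊕ ℤ/2

Derivation:
rank_ℚ(R)=3; free=3−3=0
SNF(R) diag = [2, 2, 2] → torsion [2, 2, 2]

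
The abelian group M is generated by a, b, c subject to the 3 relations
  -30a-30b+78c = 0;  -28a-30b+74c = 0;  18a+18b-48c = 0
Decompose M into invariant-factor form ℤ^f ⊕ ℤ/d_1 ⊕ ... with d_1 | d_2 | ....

Answer: M ≅ ℤ/2 ⊕ ℤ/6 ⊕ ℤ/6

Derivation:
rank_ℚ(R)=3; free=3−3=0
SNF(R) diag = [2, 6, 6] → torsion [2, 6, 6]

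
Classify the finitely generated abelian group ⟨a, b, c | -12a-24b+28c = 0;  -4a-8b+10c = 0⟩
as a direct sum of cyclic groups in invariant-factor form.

Answer: M ≅ ℤ^1 ⊕ ℤ/2 ⊕ ℤ/4

Derivation:
rank_ℚ(R)=2; free=3−2=1
SNF(R) diag = [2, 4] → torsion [2, 4]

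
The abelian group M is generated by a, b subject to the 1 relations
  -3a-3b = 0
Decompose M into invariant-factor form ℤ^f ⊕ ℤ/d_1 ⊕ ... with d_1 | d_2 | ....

rank_ℚ(R)=1; free=2−1=1
SNF(R) diag = [3] → torsion [3]

Answer: M ≅ ℤ^1 ⊕ ℤ/3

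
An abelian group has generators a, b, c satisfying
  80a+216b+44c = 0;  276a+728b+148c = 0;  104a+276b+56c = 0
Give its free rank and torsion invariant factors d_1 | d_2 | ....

rank_ℚ(R)=3; free=3−3=0
SNF(R) diag = [4, 4, 12] → torsion [4, 4, 12]

Answer: M ≅ ℤ/4 ⊕ ℤ/4 ⊕ ℤ/12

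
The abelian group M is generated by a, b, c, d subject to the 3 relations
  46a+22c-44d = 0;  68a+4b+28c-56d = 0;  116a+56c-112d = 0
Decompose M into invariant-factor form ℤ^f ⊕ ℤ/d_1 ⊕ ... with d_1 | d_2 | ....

rank_ℚ(R)=3; free=4−3=1
SNF(R) diag = [2, 4, 12] → torsion [2, 4, 12]

Answer: M ≅ ℤ^1 ⊕ ℤ/2 ⊕ ℤ/4 ⊕ ℤ/12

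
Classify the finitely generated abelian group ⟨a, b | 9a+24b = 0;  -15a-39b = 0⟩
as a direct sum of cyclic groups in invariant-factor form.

rank_ℚ(R)=2; free=2−2=0
SNF(R) diag = [3, 3] → torsion [3, 3]

Answer: M ≅ ℤ/3 ⊕ ℤ/3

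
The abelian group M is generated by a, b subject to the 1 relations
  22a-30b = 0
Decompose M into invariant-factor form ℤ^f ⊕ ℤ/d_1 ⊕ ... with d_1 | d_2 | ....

rank_ℚ(R)=1; free=2−1=1
SNF(R) diag = [2] → torsion [2]

Answer: M ≅ ℤ^1 ⊕ ℤ/2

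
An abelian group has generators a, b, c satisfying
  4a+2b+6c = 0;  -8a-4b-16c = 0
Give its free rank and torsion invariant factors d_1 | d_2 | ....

Answer: M ≅ ℤ^1 ⊕ ℤ/2 ⊕ ℤ/4

Derivation:
rank_ℚ(R)=2; free=3−2=1
SNF(R) diag = [2, 4] → torsion [2, 4]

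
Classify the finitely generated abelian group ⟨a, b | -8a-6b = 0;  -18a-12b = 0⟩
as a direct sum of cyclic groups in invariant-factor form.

Answer: M ≅ ℤ/2 ⊕ ℤ/6

Derivation:
rank_ℚ(R)=2; free=2−2=0
SNF(R) diag = [2, 6] → torsion [2, 6]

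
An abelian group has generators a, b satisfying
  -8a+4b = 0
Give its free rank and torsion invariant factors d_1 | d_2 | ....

rank_ℚ(R)=1; free=2−1=1
SNF(R) diag = [4] → torsion [4]

Answer: M ≅ ℤ^1 ⊕ ℤ/4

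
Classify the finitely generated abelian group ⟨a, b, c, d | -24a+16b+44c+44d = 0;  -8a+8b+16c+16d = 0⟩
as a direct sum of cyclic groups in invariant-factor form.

Answer: M ≅ ℤ^2 ⊕ ℤ/4 ⊕ ℤ/8

Derivation:
rank_ℚ(R)=2; free=4−2=2
SNF(R) diag = [4, 8] → torsion [4, 8]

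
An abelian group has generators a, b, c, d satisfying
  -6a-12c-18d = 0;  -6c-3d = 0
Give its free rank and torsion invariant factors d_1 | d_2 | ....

Answer: M ≅ ℤ^2 ⊕ ℤ/3 ⊕ ℤ/6

Derivation:
rank_ℚ(R)=2; free=4−2=2
SNF(R) diag = [3, 6] → torsion [3, 6]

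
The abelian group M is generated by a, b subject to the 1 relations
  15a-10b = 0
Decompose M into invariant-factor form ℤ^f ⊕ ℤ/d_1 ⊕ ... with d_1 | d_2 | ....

rank_ℚ(R)=1; free=2−1=1
SNF(R) diag = [5] → torsion [5]

Answer: M ≅ ℤ^1 ⊕ ℤ/5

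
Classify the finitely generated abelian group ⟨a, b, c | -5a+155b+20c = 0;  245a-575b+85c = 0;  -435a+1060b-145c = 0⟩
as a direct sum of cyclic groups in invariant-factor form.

rank_ℚ(R)=3; free=3−3=0
SNF(R) diag = [5, 5, 15] → torsion [5, 5, 15]

Answer: M ≅ ℤ/5 ⊕ ℤ/5 ⊕ ℤ/15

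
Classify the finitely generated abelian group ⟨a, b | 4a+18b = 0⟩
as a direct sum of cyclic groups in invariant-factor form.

rank_ℚ(R)=1; free=2−1=1
SNF(R) diag = [2] → torsion [2]

Answer: M ≅ ℤ^1 ⊕ ℤ/2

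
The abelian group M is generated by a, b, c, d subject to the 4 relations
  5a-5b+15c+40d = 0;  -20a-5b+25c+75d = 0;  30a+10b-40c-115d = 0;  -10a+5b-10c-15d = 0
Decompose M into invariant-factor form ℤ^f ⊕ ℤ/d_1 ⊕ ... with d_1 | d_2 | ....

Answer: M ≅ ℤ/5 ⊕ ℤ/5 ⊕ ℤ/15 ⊕ ℤ/15

Derivation:
rank_ℚ(R)=4; free=4−4=0
SNF(R) diag = [5, 5, 15, 15] → torsion [5, 5, 15, 15]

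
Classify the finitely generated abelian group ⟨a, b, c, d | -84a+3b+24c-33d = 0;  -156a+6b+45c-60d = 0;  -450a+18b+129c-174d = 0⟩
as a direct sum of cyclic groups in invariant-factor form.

rank_ℚ(R)=3; free=4−3=1
SNF(R) diag = [3, 3, 6] → torsion [3, 3, 6]

Answer: M ≅ ℤ^1 ⊕ ℤ/3 ⊕ ℤ/3 ⊕ ℤ/6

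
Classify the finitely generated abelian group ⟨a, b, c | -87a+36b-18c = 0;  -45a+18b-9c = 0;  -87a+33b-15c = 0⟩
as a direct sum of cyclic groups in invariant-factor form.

rank_ℚ(R)=3; free=3−3=0
SNF(R) diag = [3, 3, 9] → torsion [3, 3, 9]

Answer: M ≅ ℤ/3 ⊕ ℤ/3 ⊕ ℤ/9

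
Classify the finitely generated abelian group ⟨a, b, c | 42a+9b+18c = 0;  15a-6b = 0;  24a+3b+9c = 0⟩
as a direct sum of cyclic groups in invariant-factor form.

Answer: M ≅ ℤ/3 ⊕ ℤ/3 ⊕ ℤ/9

Derivation:
rank_ℚ(R)=3; free=3−3=0
SNF(R) diag = [3, 3, 9] → torsion [3, 3, 9]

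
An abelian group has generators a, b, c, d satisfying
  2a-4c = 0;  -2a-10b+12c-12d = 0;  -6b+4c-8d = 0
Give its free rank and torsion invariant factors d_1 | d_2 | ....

rank_ℚ(R)=3; free=4−3=1
SNF(R) diag = [2, 2, 4] → torsion [2, 2, 4]

Answer: M ≅ ℤ^1 ⊕ ℤ/2 ⊕ ℤ/2 ⊕ ℤ/4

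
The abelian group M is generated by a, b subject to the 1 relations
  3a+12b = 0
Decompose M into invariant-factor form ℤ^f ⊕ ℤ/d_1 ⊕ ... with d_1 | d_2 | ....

Answer: M ≅ ℤ^1 ⊕ ℤ/3

Derivation:
rank_ℚ(R)=1; free=2−1=1
SNF(R) diag = [3] → torsion [3]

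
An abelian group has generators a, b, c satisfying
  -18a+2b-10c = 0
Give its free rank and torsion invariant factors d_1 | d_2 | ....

rank_ℚ(R)=1; free=3−1=2
SNF(R) diag = [2] → torsion [2]

Answer: M ≅ ℤ^2 ⊕ ℤ/2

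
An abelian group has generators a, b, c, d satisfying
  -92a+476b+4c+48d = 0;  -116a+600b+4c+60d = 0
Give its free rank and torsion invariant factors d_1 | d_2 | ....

rank_ℚ(R)=2; free=4−2=2
SNF(R) diag = [4, 4] → torsion [4, 4]

Answer: M ≅ ℤ^2 ⊕ ℤ/4 ⊕ ℤ/4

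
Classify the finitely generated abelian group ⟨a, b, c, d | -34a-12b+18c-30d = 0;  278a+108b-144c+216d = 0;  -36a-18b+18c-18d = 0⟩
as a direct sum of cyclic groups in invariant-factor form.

rank_ℚ(R)=3; free=4−3=1
SNF(R) diag = [2, 6, 18] → torsion [2, 6, 18]

Answer: M ≅ ℤ^1 ⊕ ℤ/2 ⊕ ℤ/6 ⊕ ℤ/18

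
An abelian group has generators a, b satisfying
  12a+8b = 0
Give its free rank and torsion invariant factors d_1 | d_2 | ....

Answer: M ≅ ℤ^1 ⊕ ℤ/4

Derivation:
rank_ℚ(R)=1; free=2−1=1
SNF(R) diag = [4] → torsion [4]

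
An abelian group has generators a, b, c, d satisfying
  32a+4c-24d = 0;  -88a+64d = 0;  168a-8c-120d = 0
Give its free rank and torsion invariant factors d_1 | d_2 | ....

rank_ℚ(R)=3; free=4−3=1
SNF(R) diag = [4, 8, 8] → torsion [4, 8, 8]

Answer: M ≅ ℤ^1 ⊕ ℤ/4 ⊕ ℤ/8 ⊕ ℤ/8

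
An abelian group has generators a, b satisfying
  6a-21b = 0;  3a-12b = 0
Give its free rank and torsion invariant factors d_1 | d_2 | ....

rank_ℚ(R)=2; free=2−2=0
SNF(R) diag = [3, 3] → torsion [3, 3]

Answer: M ≅ ℤ/3 ⊕ ℤ/3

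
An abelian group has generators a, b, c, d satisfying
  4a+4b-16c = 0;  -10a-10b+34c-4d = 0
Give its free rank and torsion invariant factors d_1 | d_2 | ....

Answer: M ≅ ℤ^2 ⊕ ℤ/2 ⊕ ℤ/4

Derivation:
rank_ℚ(R)=2; free=4−2=2
SNF(R) diag = [2, 4] → torsion [2, 4]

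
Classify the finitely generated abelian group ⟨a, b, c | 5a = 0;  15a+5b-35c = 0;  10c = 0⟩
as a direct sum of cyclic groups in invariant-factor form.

Answer: M ≅ ℤ/5 ⊕ ℤ/5 ⊕ ℤ/10

Derivation:
rank_ℚ(R)=3; free=3−3=0
SNF(R) diag = [5, 5, 10] → torsion [5, 5, 10]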